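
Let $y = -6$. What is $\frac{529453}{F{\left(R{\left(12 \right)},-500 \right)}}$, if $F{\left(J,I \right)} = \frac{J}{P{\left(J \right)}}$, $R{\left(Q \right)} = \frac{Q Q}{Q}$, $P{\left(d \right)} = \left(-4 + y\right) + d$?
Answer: $\frac{529453}{6} \approx 88242.0$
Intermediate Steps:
$P{\left(d \right)} = -10 + d$ ($P{\left(d \right)} = \left(-4 - 6\right) + d = -10 + d$)
$R{\left(Q \right)} = Q$ ($R{\left(Q \right)} = \frac{Q^{2}}{Q} = Q$)
$F{\left(J,I \right)} = \frac{J}{-10 + J}$
$\frac{529453}{F{\left(R{\left(12 \right)},-500 \right)}} = \frac{529453}{12 \frac{1}{-10 + 12}} = \frac{529453}{12 \cdot \frac{1}{2}} = \frac{529453}{6}$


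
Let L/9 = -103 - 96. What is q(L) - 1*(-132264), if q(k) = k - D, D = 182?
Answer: 130291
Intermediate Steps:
L = -1791 (L = 9*(-103 - 96) = 9*(-199) = -1791)
q(k) = -182 + k (q(k) = k - 1*182 = k - 182 = -182 + k)
q(L) - 1*(-132264) = (-182 - 1791) - 1*(-132264) = -1973 + 132264 = 130291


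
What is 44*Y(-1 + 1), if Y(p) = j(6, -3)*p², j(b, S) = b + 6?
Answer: 0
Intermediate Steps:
j(b, S) = 6 + b
Y(p) = 12*p² (Y(p) = (6 + 6)*p² = 12*p²)
44*Y(-1 + 1) = 44*(12*(-1 + 1)²) = 44*(12*0²) = 44*(12*0) = 44*0 = 0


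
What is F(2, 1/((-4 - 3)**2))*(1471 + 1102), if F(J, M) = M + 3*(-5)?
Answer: -1888582/49 ≈ -38543.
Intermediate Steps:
F(J, M) = -15 + M (F(J, M) = M - 15 = -15 + M)
F(2, 1/((-4 - 3)**2))*(1471 + 1102) = (-15 + 1/((-4 - 3)**2))*(1471 + 1102) = (-15 + 1/((-7)**2))*2573 = (-15 + 1/49)*2573 = -734/49*2573 = -1888582/49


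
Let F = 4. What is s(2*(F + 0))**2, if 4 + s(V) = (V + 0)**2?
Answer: 3600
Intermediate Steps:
s(V) = -4 + V**2 (s(V) = -4 + (V + 0)**2 = -4 + V**2)
s(2*(F + 0))**2 = (-4 + (2*(4 + 0))**2)**2 = (-4 + (2*4)**2)**2 = (-4 + 8**2)**2 = (-4 + 64)**2 = 60**2 = 3600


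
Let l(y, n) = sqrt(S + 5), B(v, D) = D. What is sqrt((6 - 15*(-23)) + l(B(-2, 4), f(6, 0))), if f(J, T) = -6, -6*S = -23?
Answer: sqrt(12636 + 6*sqrt(318))/6 ≈ 18.814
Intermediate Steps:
S = 23/6 (S = -1/6*(-23) = 23/6 ≈ 3.8333)
l(y, n) = sqrt(318)/6 (l(y, n) = sqrt(23/6 + 5) = sqrt(53/6) = sqrt(318)/6)
sqrt((6 - 15*(-23)) + l(B(-2, 4), f(6, 0))) = sqrt((6 - 15*(-23)) + sqrt(318)/6) = sqrt((6 + 345) + sqrt(318)/6) = sqrt(351 + sqrt(318)/6)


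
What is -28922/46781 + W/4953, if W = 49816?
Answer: 168245510/17823561 ≈ 9.4395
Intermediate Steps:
-28922/46781 + W/4953 = -28922/46781 + 49816/4953 = -28922*1/46781 + 49816*(1/4953) = -28922/46781 + 3832/381 = 168245510/17823561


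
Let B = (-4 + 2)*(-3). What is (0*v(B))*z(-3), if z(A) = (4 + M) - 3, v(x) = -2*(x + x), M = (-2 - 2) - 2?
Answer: 0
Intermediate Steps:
B = 6 (B = -2*(-3) = 6)
M = -6 (M = -4 - 2 = -6)
v(x) = -4*x
z(A) = -5 (z(A) = (4 - 6) - 3 = -2 - 3 = -5)
(0*v(B))*z(-3) = (0*(-4*6))*(-5) = (0*(-24))*(-5) = 0*(-5) = 0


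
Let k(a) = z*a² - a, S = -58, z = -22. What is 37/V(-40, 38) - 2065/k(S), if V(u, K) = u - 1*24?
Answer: -260399/473280 ≈ -0.55020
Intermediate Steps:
V(u, K) = -24 + u (V(u, K) = u - 24 = -24 + u)
k(a) = -a - 22*a² (k(a) = -22*a² - a = -a - 22*a²)
37/V(-40, 38) - 2065/k(S) = 37/(-24 - 40) - 2065*(-1/(58*(-1 - 22*(-58)))) = 37/(-64) - 2065*(-1/(58*(-1 + 1276))) = 37*(-1/64) - 2065/((-58*1275)) = -37/64 - 2065/(-73950) = -37/64 - 2065*(-1/73950) = -37/64 + 413/14790 = -260399/473280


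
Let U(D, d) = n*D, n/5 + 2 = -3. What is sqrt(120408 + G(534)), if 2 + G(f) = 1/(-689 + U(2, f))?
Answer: sqrt(65756244387)/739 ≈ 347.00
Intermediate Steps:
n = -25 (n = -10 + 5*(-3) = -10 - 15 = -25)
U(D, d) = -25*D
G(f) = -1479/739 (G(f) = -2 + 1/(-689 - 25*2) = -2 + 1/(-689 - 50) = -2 + 1/(-739) = -2 - 1/739 = -1479/739)
sqrt(120408 + G(534)) = sqrt(120408 - 1479/739) = sqrt(88980033/739) = sqrt(65756244387)/739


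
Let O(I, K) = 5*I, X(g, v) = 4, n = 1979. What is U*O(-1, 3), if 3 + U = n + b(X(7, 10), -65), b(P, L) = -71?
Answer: -9525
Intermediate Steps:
U = 1905 (U = -3 + (1979 - 71) = -3 + 1908 = 1905)
U*O(-1, 3) = 1905*(5*(-1)) = 1905*(-5) = -9525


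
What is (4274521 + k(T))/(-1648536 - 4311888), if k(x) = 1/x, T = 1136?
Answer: -1618618619/2257013888 ≈ -0.71715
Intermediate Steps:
(4274521 + k(T))/(-1648536 - 4311888) = (4274521 + 1/1136)/(-1648536 - 4311888) = (4274521 + 1/1136)/(-5960424) = (4855855857/1136)*(-1/5960424) = -1618618619/2257013888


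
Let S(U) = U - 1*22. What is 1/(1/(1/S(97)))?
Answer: 1/75 ≈ 0.013333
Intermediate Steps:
S(U) = -22 + U (S(U) = U - 22 = -22 + U)
1/(1/(1/S(97))) = 1/(1/(1/(-22 + 97))) = 1/(1/(1/75)) = 1/75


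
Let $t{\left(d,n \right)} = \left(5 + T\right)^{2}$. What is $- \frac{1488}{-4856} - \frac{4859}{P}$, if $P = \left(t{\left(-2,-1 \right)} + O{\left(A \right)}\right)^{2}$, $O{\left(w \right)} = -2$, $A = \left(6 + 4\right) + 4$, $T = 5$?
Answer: $- \frac{1163069}{5829628} \approx -0.19951$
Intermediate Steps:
$t{\left(d,n \right)} = 100$ ($t{\left(d,n \right)} = \left(5 + 5\right)^{2} = 10^{2} = 100$)
$A = 14$ ($A = 10 + 4 = 14$)
$P = 9604$ ($P = \left(100 - 2\right)^{2} = 98^{2} = 9604$)
$- \frac{1488}{-4856} - \frac{4859}{P} = - \frac{1488}{-4856} - \frac{4859}{9604} = \left(-1488\right) \left(- \frac{1}{4856}\right) - \frac{4859}{9604} = \frac{186}{607} - \frac{4859}{9604} = - \frac{1163069}{5829628}$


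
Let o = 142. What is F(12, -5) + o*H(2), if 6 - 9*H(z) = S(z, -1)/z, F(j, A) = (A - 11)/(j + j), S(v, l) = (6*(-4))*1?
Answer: 850/3 ≈ 283.33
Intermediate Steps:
S(v, l) = -24 (S(v, l) = -24*1 = -24)
F(j, A) = (-11 + A)/(2*j) (F(j, A) = (-11 + A)/((2*j)) = (-11 + A)*(1/(2*j)) = (-11 + A)/(2*j))
H(z) = 2/3 + 8/(3*z) (H(z) = 2/3 - (-8)/(3*z) = 2/3 + 8/(3*z))
F(12, -5) + o*H(2) = (1/2)*(-11 - 5)/12 + 142*((2/3)*(4 + 2)/2) = (1/2)*(1/12)*(-16) + 142*((2/3)*(1/2)*6) = -2/3 + 142*2 = -2/3 + 284 = 850/3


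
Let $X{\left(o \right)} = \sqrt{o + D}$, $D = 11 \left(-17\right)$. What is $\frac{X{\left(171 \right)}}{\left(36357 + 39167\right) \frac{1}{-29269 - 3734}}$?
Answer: $- \frac{33003 i}{18881} \approx - 1.7479 i$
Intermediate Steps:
$D = -187$
$X{\left(o \right)} = \sqrt{-187 + o}$ ($X{\left(o \right)} = \sqrt{o - 187} = \sqrt{-187 + o}$)
$\frac{X{\left(171 \right)}}{\left(36357 + 39167\right) \frac{1}{-29269 - 3734}} = \frac{\sqrt{-187 + 171}}{\left(36357 + 39167\right) \frac{1}{-29269 - 3734}} = \frac{\sqrt{-16}}{75524 \frac{1}{-33003}} = \frac{4 i}{75524 \left(- \frac{1}{33003}\right)} = \frac{4 i}{- \frac{75524}{33003}} = 4 i \left(- \frac{33003}{75524}\right) = - \frac{33003 i}{18881}$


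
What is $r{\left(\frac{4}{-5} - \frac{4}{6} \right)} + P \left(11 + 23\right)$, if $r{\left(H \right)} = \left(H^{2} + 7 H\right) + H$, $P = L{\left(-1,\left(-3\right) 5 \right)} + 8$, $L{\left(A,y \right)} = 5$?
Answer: $\frac{97294}{225} \approx 432.42$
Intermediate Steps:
$P = 13$ ($P = 5 + 8 = 13$)
$r{\left(H \right)} = H^{2} + 8 H$
$r{\left(\frac{4}{-5} - \frac{4}{6} \right)} + P \left(11 + 23\right) = \left(\frac{4}{-5} - \frac{4}{6}\right) \left(8 + \left(\frac{4}{-5} - \frac{4}{6}\right)\right) + 13 \left(11 + 23\right) = \left(4 \left(- \frac{1}{5}\right) - \frac{2}{3}\right) \left(8 + \left(4 \left(- \frac{1}{5}\right) - \frac{2}{3}\right)\right) + 13 \cdot 34 = \left(- \frac{4}{5} - \frac{2}{3}\right) \left(8 - \frac{22}{15}\right) + 442 = - \frac{22 \left(8 - \frac{22}{15}\right)}{15} + 442 = \left(- \frac{22}{15}\right) \frac{98}{15} + 442 = - \frac{2156}{225} + 442 = \frac{97294}{225}$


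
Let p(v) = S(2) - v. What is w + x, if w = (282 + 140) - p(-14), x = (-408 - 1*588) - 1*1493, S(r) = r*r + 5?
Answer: -2090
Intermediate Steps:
S(r) = 5 + r² (S(r) = r² + 5 = 5 + r²)
p(v) = 9 - v (p(v) = (5 + 2²) - v = (5 + 4) - v = 9 - v)
x = -2489 (x = (-408 - 588) - 1493 = -996 - 1493 = -2489)
w = 399 (w = (282 + 140) - (9 - 1*(-14)) = 422 - (9 + 14) = 422 - 1*23 = 422 - 23 = 399)
w + x = 399 - 2489 = -2090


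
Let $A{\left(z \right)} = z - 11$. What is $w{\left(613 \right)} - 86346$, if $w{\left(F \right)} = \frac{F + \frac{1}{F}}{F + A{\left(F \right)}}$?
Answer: $- \frac{12861938660}{148959} \approx -86346.0$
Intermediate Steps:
$A{\left(z \right)} = -11 + z$
$w{\left(F \right)} = \frac{F + \frac{1}{F}}{-11 + 2 F}$ ($w{\left(F \right)} = \frac{F + \frac{1}{F}}{F + \left(-11 + F\right)} = \frac{F + \frac{1}{F}}{-11 + 2 F}$)
$w{\left(613 \right)} - 86346 = \frac{1 + 613^{2}}{613 \left(-11 + 2 \cdot 613\right)} - 86346 = \frac{1 + 375769}{613 \left(-11 + 1226\right)} - 86346 = \frac{1}{613} \cdot \frac{1}{1215} \cdot 375770 - 86346 = \frac{75154}{148959} - 86346 = - \frac{12861938660}{148959}$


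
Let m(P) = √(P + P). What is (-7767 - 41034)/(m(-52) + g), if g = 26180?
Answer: -106467515/57116042 + 16267*I*√26/114232084 ≈ -1.8641 + 0.00072612*I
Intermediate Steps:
m(P) = √2*√P (m(P) = √(2*P) = √2*√P)
(-7767 - 41034)/(m(-52) + g) = (-7767 - 41034)/(√2*√(-52) + 26180) = -48801/(√2*(2*I*√13) + 26180) = -48801/(2*I*√26 + 26180) = -48801/(26180 + 2*I*√26)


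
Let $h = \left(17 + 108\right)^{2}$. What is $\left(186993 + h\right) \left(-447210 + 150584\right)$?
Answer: $-60101766868$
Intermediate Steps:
$h = 15625$ ($h = 125^{2} = 15625$)
$\left(186993 + h\right) \left(-447210 + 150584\right) = \left(186993 + 15625\right) \left(-447210 + 150584\right) = 202618 \left(-296626\right) = -60101766868$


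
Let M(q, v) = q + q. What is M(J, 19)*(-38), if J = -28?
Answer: 2128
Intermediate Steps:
M(q, v) = 2*q
M(J, 19)*(-38) = (2*(-28))*(-38) = -56*(-38) = 2128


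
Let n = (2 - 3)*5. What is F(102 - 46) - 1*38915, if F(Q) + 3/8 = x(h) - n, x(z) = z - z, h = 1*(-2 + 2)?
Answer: -311283/8 ≈ -38910.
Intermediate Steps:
h = 0 (h = 1*0 = 0)
x(z) = 0
n = -5 (n = -1*5 = -5)
F(Q) = 37/8 (F(Q) = -3/8 + (0 - 1*(-5)) = -3/8 + (0 + 5) = -3/8 + 5 = 37/8)
F(102 - 46) - 1*38915 = 37/8 - 1*38915 = 37/8 - 38915 = -311283/8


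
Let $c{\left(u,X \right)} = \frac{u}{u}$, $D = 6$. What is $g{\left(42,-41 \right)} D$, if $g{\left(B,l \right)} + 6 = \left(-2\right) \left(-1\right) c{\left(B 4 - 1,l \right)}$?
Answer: $-24$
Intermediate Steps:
$c{\left(u,X \right)} = 1$
$g{\left(B,l \right)} = -4$ ($g{\left(B,l \right)} = -6 + \left(-2\right) \left(-1\right) 1 = -6 + 2 \cdot 1 = -6 + 2 = -4$)
$g{\left(42,-41 \right)} D = \left(-4\right) 6 = -24$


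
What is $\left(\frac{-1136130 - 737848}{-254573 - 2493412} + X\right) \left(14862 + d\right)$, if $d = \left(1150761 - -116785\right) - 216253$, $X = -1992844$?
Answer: $- \frac{389239227093694874}{183199} \approx -2.1247 \cdot 10^{12}$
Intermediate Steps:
$d = 1051293$ ($d = \left(1150761 + 116785\right) - 216253 = 1267546 - 216253 = 1051293$)
$\left(\frac{-1136130 - 737848}{-254573 - 2493412} + X\right) \left(14862 + d\right) = \left(\frac{-1136130 - 737848}{-254573 - 2493412} - 1992844\right) \left(14862 + 1051293\right) = \left(- \frac{1873978}{-2747985} - 1992844\right) 1066155 = \left(\left(-1873978\right) \left(- \frac{1}{2747985}\right) - 1992844\right) 1066155 = \left(\frac{1873978}{2747985} - 1992844\right) 1066155 = \left(- \frac{5476303545362}{2747985}\right) 1066155 = - \frac{389239227093694874}{183199}$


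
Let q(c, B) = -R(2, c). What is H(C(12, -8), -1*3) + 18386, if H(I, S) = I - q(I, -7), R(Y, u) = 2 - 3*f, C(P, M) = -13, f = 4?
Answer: 18363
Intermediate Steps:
R(Y, u) = -10 (R(Y, u) = 2 - 3*4 = 2 - 12 = -10)
q(c, B) = 10 (q(c, B) = -1*(-10) = 10)
H(I, S) = -10 + I (H(I, S) = I - 1*10 = I - 10 = -10 + I)
H(C(12, -8), -1*3) + 18386 = (-10 - 13) + 18386 = -23 + 18386 = 18363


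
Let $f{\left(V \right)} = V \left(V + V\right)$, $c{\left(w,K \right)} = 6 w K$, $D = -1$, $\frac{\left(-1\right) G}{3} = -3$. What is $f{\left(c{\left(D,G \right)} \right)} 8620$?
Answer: $50271840$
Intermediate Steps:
$G = 9$ ($G = \left(-3\right) \left(-3\right) = 9$)
$c{\left(w,K \right)} = 6 K w$
$f{\left(V \right)} = 2 V^{2}$ ($f{\left(V \right)} = V 2 V = 2 V^{2}$)
$f{\left(c{\left(D,G \right)} \right)} 8620 = 2 \left(6 \cdot 9 \left(-1\right)\right)^{2} \cdot 8620 = 2 \left(-54\right)^{2} \cdot 8620 = 2 \cdot 2916 \cdot 8620 = 5832 \cdot 8620 = 50271840$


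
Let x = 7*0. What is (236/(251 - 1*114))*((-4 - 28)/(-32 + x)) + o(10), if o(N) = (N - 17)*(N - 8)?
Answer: -1682/137 ≈ -12.277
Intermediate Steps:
x = 0
o(N) = (-17 + N)*(-8 + N)
(236/(251 - 1*114))*((-4 - 28)/(-32 + x)) + o(10) = (236/(251 - 1*114))*((-4 - 28)/(-32 + 0)) + (136 + 10**2 - 25*10) = (236/(251 - 114))*(-32/(-32)) + (136 + 100 - 250) = (236/137)*(-32*(-1/32)) - 14 = (236*(1/137))*1 - 14 = (236/137)*1 - 14 = 236/137 - 14 = -1682/137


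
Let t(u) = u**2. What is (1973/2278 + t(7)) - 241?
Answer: -435403/2278 ≈ -191.13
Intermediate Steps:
(1973/2278 + t(7)) - 241 = (1973/2278 + 7**2) - 241 = (1973*(1/2278) + 49) - 241 = (1973/2278 + 49) - 241 = 113595/2278 - 241 = -435403/2278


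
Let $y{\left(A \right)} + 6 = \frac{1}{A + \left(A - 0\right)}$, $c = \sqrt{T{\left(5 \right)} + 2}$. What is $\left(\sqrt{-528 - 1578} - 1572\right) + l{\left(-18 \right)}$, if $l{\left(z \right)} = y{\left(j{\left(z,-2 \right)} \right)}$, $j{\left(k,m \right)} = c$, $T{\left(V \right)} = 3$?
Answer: $-1578 + \frac{\sqrt{5}}{10} + 9 i \sqrt{26} \approx -1577.8 + 45.891 i$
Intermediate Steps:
$c = \sqrt{5}$ ($c = \sqrt{3 + 2} = \sqrt{5} \approx 2.2361$)
$j{\left(k,m \right)} = \sqrt{5}$
$y{\left(A \right)} = -6 + \frac{1}{2 A}$ ($y{\left(A \right)} = -6 + \frac{1}{A + \left(A - 0\right)} = -6 + \frac{1}{A + \left(A + 0\right)} = -6 + \frac{1}{A + A} = -6 + \frac{1}{2 A}$)
$l{\left(z \right)} = -6 + \frac{\sqrt{5}}{10}$ ($l{\left(z \right)} = -6 + \frac{1}{2 \sqrt{5}} = -6 + \frac{\frac{1}{5} \sqrt{5}}{2} = -6 + \frac{\sqrt{5}}{10}$)
$\left(\sqrt{-528 - 1578} - 1572\right) + l{\left(-18 \right)} = \left(\sqrt{-528 - 1578} - 1572\right) - \left(6 - \frac{\sqrt{5}}{10}\right) = \left(\sqrt{-2106} - 1572\right) - \left(6 - \frac{\sqrt{5}}{10}\right) = \left(9 i \sqrt{26} - 1572\right) - \left(6 - \frac{\sqrt{5}}{10}\right) = \left(-1572 + 9 i \sqrt{26}\right) - \left(6 - \frac{\sqrt{5}}{10}\right) = -1578 + \frac{\sqrt{5}}{10} + 9 i \sqrt{26}$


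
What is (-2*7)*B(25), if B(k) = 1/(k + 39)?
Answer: -7/32 ≈ -0.21875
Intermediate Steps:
B(k) = 1/(39 + k)
(-2*7)*B(25) = (-2*7)/(39 + 25) = -14/64 = -14*1/64 = -7/32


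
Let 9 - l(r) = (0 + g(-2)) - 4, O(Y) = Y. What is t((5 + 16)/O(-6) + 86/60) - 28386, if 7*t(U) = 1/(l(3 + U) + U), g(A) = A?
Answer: -38548173/1358 ≈ -28386.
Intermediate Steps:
l(r) = 15 (l(r) = 9 - ((0 - 2) - 4) = 9 - (-2 - 4) = 9 - 1*(-6) = 9 + 6 = 15)
t(U) = 1/(7*(15 + U))
t((5 + 16)/O(-6) + 86/60) - 28386 = 1/(7*(15 + ((5 + 16)/(-6) + 86/60))) - 28386 = 1/(7*(15 + (21*(-⅙) + 86*(1/60)))) - 28386 = 1/(7*(15 + (-7/2 + 43/30))) - 28386 = 1/(7*(15 - 31/15)) - 28386 = 1/(7*(194/15)) - 28386 = (⅐)*(15/194) - 28386 = 15/1358 - 28386 = -38548173/1358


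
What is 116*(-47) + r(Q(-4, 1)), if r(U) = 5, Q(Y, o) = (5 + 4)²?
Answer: -5447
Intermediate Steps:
Q(Y, o) = 81 (Q(Y, o) = 9² = 81)
116*(-47) + r(Q(-4, 1)) = 116*(-47) + 5 = -5452 + 5 = -5447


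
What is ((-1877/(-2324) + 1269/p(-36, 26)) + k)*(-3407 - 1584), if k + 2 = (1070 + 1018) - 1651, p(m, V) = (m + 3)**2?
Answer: -87612399733/40172 ≈ -2.1809e+6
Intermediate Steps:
p(m, V) = (3 + m)**2
k = 435 (k = -2 + ((1070 + 1018) - 1651) = -2 + (2088 - 1651) = -2 + 437 = 435)
((-1877/(-2324) + 1269/p(-36, 26)) + k)*(-3407 - 1584) = ((-1877/(-2324) + 1269/((3 - 36)**2)) + 435)*(-3407 - 1584) = ((-1877*(-1/2324) + 1269/((-33)**2)) + 435)*(-4991) = ((1877/2324 + 1269/1089) + 435)*(-4991) = ((1877/2324 + 1269*(1/1089)) + 435)*(-4991) = ((1877/2324 + 141/121) + 435)*(-4991) = (554801/281204 + 435)*(-4991) = (122878541/281204)*(-4991) = -87612399733/40172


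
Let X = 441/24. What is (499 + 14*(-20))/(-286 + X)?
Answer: -1752/2141 ≈ -0.81831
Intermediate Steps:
X = 147/8 (X = 441*(1/24) = 147/8 ≈ 18.375)
(499 + 14*(-20))/(-286 + X) = (499 + 14*(-20))/(-286 + 147/8) = (499 - 280)/(-2141/8) = 219*(-8/2141) = -1752/2141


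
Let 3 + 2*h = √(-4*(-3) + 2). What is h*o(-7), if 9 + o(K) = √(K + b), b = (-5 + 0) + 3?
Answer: 3*(3 - I)*(3 - √14)/2 ≈ -3.3375 + 1.1125*I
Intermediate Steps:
b = -2 (b = -5 + 3 = -2)
o(K) = -9 + √(-2 + K) (o(K) = -9 + √(K - 2) = -9 + √(-2 + K))
h = -3/2 + √14/2 (h = -3/2 + √(-4*(-3) + 2)/2 = -3/2 + √(12 + 2)/2 = -3/2 + √14/2 ≈ 0.37083)
h*o(-7) = (-3/2 + √14/2)*(-9 + √(-2 - 7)) = (-3/2 + √14/2)*(-9 + √(-9)) = (-3/2 + √14/2)*(-9 + 3*I) = (-9 + 3*I)*(-3/2 + √14/2)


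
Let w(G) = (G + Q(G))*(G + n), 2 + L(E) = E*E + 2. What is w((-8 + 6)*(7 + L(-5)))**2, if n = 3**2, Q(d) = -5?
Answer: 14402025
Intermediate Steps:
L(E) = E**2 (L(E) = -2 + (E*E + 2) = -2 + (E**2 + 2) = -2 + (2 + E**2) = E**2)
n = 9
w(G) = (-5 + G)*(9 + G) (w(G) = (G - 5)*(G + 9) = (-5 + G)*(9 + G))
w((-8 + 6)*(7 + L(-5)))**2 = (-45 + ((-8 + 6)*(7 + (-5)**2))**2 + 4*((-8 + 6)*(7 + (-5)**2)))**2 = (-45 + (-2*(7 + 25))**2 + 4*(-2*(7 + 25)))**2 = (-45 + (-2*32)**2 + 4*(-2*32))**2 = (-45 + (-64)**2 + 4*(-64))**2 = (-45 + 4096 - 256)**2 = 3795**2 = 14402025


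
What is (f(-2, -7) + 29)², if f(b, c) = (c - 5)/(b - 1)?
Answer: 1089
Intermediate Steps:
f(b, c) = (-5 + c)/(-1 + b)
(f(-2, -7) + 29)² = ((-5 - 7)/(-1 - 2) + 29)² = (-12/(-3) + 29)² = (-⅓*(-12) + 29)² = (4 + 29)² = 33² = 1089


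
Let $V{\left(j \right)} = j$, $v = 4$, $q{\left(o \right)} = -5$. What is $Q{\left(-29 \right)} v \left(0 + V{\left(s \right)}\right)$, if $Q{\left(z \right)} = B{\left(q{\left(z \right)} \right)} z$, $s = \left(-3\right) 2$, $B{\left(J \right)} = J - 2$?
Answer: $-4872$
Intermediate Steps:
$B{\left(J \right)} = -2 + J$
$s = -6$
$Q{\left(z \right)} = - 7 z$ ($Q{\left(z \right)} = \left(-2 - 5\right) z = - 7 z$)
$Q{\left(-29 \right)} v \left(0 + V{\left(s \right)}\right) = \left(-7\right) \left(-29\right) 4 \left(0 - 6\right) = 203 \cdot 4 \left(-6\right) = 203 \left(-24\right) = -4872$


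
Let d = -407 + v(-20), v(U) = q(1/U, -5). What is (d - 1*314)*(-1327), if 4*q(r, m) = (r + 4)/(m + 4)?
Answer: 76646193/80 ≈ 9.5808e+5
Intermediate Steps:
q(r, m) = (4 + r)/(4*(4 + m)) (q(r, m) = ((r + 4)/(m + 4))/4 = ((4 + r)/(4 + m))/4 = (4 + r)/(4*(4 + m)))
v(U) = -1 - 1/(4*U) (v(U) = (4 + 1/U)/(4*(4 - 5)) = (1/4)*(4 + 1/U)/(-1) = (1/4)*(-1)*(4 + 1/U) = -1 - 1/(4*U))
d = -32639/80 (d = -407 + (-1/4 - 1*(-20))/(-20) = -407 - (-1/4 + 20)/20 = -407 - 1/20*79/4 = -407 - 79/80 = -32639/80 ≈ -407.99)
(d - 1*314)*(-1327) = (-32639/80 - 1*314)*(-1327) = (-32639/80 - 314)*(-1327) = -57759/80*(-1327) = 76646193/80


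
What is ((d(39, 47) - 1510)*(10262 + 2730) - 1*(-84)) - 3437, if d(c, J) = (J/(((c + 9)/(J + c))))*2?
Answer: -52299611/3 ≈ -1.7433e+7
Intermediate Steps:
d(c, J) = 2*J*(J + c)/(9 + c) (d(c, J) = (J/(((9 + c)/(J + c))))*2 = (J*((J + c)/(9 + c)))*2 = (J*(J + c)/(9 + c))*2 = 2*J*(J + c)/(9 + c))
((d(39, 47) - 1510)*(10262 + 2730) - 1*(-84)) - 3437 = ((2*47*(47 + 39)/(9 + 39) - 1510)*(10262 + 2730) - 1*(-84)) - 3437 = ((2*47*86/48 - 1510)*12992 + 84) - 3437 = ((2*47*(1/48)*86 - 1510)*12992 + 84) - 3437 = ((2021/12 - 1510)*12992 + 84) - 3437 = (-16099/12*12992 + 84) - 3437 = (-52289552/3 + 84) - 3437 = -52289300/3 - 3437 = -52299611/3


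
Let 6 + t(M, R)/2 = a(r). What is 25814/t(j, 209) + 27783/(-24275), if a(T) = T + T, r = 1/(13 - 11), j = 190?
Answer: -62691268/24275 ≈ -2582.5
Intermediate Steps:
r = ½ (r = 1/2 = ½ ≈ 0.50000)
a(T) = 2*T
t(M, R) = -10 (t(M, R) = -12 + 2*(2*(½)) = -12 + 2*1 = -12 + 2 = -10)
25814/t(j, 209) + 27783/(-24275) = 25814/(-10) + 27783/(-24275) = 25814*(-⅒) + 27783*(-1/24275) = -12907/5 - 27783/24275 = -62691268/24275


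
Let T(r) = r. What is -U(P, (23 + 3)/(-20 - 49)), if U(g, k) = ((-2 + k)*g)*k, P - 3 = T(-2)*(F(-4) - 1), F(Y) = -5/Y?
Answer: -10660/4761 ≈ -2.2390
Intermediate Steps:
P = 5/2 (P = 3 - 2*(-5/(-4) - 1) = 3 - 2*(-5*(-¼) - 1) = 3 - 2*(5/4 - 1) = 3 - 2*¼ = 3 - ½ = 5/2 ≈ 2.5000)
U(g, k) = g*k*(-2 + k) (U(g, k) = (g*(-2 + k))*k = g*k*(-2 + k))
-U(P, (23 + 3)/(-20 - 49)) = -5*(23 + 3)/(-20 - 49)*(-2 + (23 + 3)/(-20 - 49))/2 = -5*26/(-69)*(-2 + 26/(-69))/2 = -5*26*(-1/69)*(-2 + 26*(-1/69))/2 = -5*(-26)*(-2 - 26/69)/(2*69) = -5*(-26)*(-164)/(2*69*69) = -1*10660/4761 = -10660/4761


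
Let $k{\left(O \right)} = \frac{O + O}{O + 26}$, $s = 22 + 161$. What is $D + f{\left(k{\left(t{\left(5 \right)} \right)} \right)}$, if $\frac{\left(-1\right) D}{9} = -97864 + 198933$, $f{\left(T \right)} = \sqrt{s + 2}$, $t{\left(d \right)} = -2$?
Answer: $-909621 + \sqrt{185} \approx -9.0961 \cdot 10^{5}$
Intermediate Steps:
$s = 183$
$k{\left(O \right)} = \frac{2 O}{26 + O}$
$f{\left(T \right)} = \sqrt{185}$ ($f{\left(T \right)} = \sqrt{183 + 2} = \sqrt{185}$)
$D = -909621$ ($D = - 9 \left(-97864 + 198933\right) = \left(-9\right) 101069 = -909621$)
$D + f{\left(k{\left(t{\left(5 \right)} \right)} \right)} = -909621 + \sqrt{185}$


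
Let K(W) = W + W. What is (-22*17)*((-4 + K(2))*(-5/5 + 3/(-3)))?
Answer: 0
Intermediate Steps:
K(W) = 2*W
(-22*17)*((-4 + K(2))*(-5/5 + 3/(-3))) = (-22*17)*((-4 + 2*2)*(-5/5 + 3/(-3))) = -374*(-4 + 4)*(-5*⅕ + 3*(-⅓)) = -0*(-1 - 1) = -0*(-2) = -374*0 = 0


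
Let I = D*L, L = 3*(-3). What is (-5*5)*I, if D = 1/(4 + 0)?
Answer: 225/4 ≈ 56.250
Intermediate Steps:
L = -9
D = 1/4 ≈ 0.25000
I = -9/4 (I = (1/4)*(-9) = -9/4 ≈ -2.2500)
(-5*5)*I = -5*5*(-9/4) = -25*(-9/4) = 225/4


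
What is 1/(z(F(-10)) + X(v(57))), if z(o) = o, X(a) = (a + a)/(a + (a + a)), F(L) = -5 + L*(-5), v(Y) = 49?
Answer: 3/137 ≈ 0.021898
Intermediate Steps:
F(L) = -5 - 5*L
X(a) = 2/3 (X(a) = (2*a)/(a + 2*a) = (2*a)/((3*a)) = (2*a)*(1/(3*a)) = 2/3)
1/(z(F(-10)) + X(v(57))) = 1/((-5 - 5*(-10)) + 2/3) = 1/((-5 + 50) + 2/3) = 1/(45 + 2/3) = 1/(137/3) = 3/137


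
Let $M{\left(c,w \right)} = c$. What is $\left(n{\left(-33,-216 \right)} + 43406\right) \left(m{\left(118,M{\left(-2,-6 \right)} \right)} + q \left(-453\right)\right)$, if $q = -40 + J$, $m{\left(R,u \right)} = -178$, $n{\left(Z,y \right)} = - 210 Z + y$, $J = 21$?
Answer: $422461480$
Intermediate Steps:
$n{\left(Z,y \right)} = y - 210 Z$
$q = -19$ ($q = -40 + 21 = -19$)
$\left(n{\left(-33,-216 \right)} + 43406\right) \left(m{\left(118,M{\left(-2,-6 \right)} \right)} + q \left(-453\right)\right) = \left(\left(-216 - -6930\right) + 43406\right) \left(-178 - -8607\right) = \left(\left(-216 + 6930\right) + 43406\right) \left(-178 + 8607\right) = \left(6714 + 43406\right) 8429 = 50120 \cdot 8429 = 422461480$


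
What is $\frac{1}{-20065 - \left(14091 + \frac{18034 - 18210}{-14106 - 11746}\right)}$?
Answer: $- \frac{6463}{220750272} \approx -2.9277 \cdot 10^{-5}$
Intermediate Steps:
$\frac{1}{-20065 - \left(14091 + \frac{18034 - 18210}{-14106 - 11746}\right)} = \frac{1}{-20065 - \left(14091 - \frac{176}{-25852}\right)} = \frac{1}{-20065 - \left(14091 - - \frac{44}{6463}\right)} = \frac{1}{-20065 - \frac{91070177}{6463}} = \frac{1}{- \frac{220750272}{6463}} = - \frac{6463}{220750272}$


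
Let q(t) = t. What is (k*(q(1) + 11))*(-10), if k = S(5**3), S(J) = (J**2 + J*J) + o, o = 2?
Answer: -3750240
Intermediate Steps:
S(J) = 2 + 2*J**2 (S(J) = (J**2 + J*J) + 2 = (J**2 + J**2) + 2 = 2*J**2 + 2 = 2 + 2*J**2)
k = 31252 (k = 2 + 2*(5**3)**2 = 2 + 2*125**2 = 2 + 2*15625 = 2 + 31250 = 31252)
(k*(q(1) + 11))*(-10) = (31252*(1 + 11))*(-10) = (31252*12)*(-10) = 375024*(-10) = -3750240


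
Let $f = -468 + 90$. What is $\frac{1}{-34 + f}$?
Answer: $- \frac{1}{412} \approx -0.0024272$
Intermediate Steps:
$f = -378$
$\frac{1}{-34 + f} = \frac{1}{-34 - 378} = \frac{1}{-412} = - \frac{1}{412}$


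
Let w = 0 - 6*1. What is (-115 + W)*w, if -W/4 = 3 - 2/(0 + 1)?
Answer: 714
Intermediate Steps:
w = -6 (w = 0 - 6 = -6)
W = -4 (W = -4*(3 - 2/(0 + 1)) = -4*(3 - 2/1) = -4*(3 + 1*(-2)) = -4*(3 - 2) = -4*1 = -4)
(-115 + W)*w = (-115 - 4)*(-6) = -119*(-6) = 714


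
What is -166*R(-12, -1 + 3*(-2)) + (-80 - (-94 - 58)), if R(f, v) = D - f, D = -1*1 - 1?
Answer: -1588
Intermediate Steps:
D = -2 (D = -1 - 1 = -2)
R(f, v) = -2 - f
-166*R(-12, -1 + 3*(-2)) + (-80 - (-94 - 58)) = -166*(-2 - 1*(-12)) + (-80 - (-94 - 58)) = -166*(-2 + 12) + (-80 - 1*(-152)) = -166*10 + (-80 + 152) = -1660 + 72 = -1588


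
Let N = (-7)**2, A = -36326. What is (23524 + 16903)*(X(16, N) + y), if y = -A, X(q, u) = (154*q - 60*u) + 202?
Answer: 1457474204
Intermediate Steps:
N = 49
X(q, u) = 202 - 60*u + 154*q (X(q, u) = (-60*u + 154*q) + 202 = 202 - 60*u + 154*q)
y = 36326 (y = -1*(-36326) = 36326)
(23524 + 16903)*(X(16, N) + y) = (23524 + 16903)*((202 - 60*49 + 154*16) + 36326) = 40427*((202 - 2940 + 2464) + 36326) = 40427*(-274 + 36326) = 40427*36052 = 1457474204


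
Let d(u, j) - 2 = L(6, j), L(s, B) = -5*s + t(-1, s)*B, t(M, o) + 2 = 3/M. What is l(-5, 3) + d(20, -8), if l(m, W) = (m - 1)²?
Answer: 48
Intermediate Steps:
t(M, o) = -2 + 3/M
L(s, B) = -5*B - 5*s (L(s, B) = -5*s + (-2 + 3/(-1))*B = -5*s + (-2 + 3*(-1))*B = -5*s + (-2 - 3)*B = -5*s - 5*B = -5*B - 5*s)
d(u, j) = -28 - 5*j (d(u, j) = 2 + (-5*j - 5*6) = 2 + (-5*j - 30) = 2 + (-30 - 5*j) = -28 - 5*j)
l(m, W) = (-1 + m)²
l(-5, 3) + d(20, -8) = (-1 - 5)² + (-28 - 5*(-8)) = (-6)² + (-28 + 40) = 36 + 12 = 48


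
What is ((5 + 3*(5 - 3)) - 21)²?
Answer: 100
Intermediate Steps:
((5 + 3*(5 - 3)) - 21)² = ((5 + 3*2) - 21)² = ((5 + 6) - 21)² = (11 - 21)² = (-10)² = 100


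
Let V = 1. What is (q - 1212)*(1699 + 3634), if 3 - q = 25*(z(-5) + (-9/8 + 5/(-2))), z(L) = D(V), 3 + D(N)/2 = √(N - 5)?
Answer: -41314751/8 - 533300*I ≈ -5.1643e+6 - 5.333e+5*I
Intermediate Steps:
D(N) = -6 + 2*√(-5 + N) (D(N) = -6 + 2*√(N - 5) = -6 + 2*√(-5 + N))
z(L) = -6 + 4*I (z(L) = -6 + 2*√(-5 + 1) = -6 + 2*√(-4) = -6 + 2*(2*I) = -6 + 4*I)
q = 1949/8 - 100*I (q = 3 - 25*((-6 + 4*I) + (-9/8 + 5/(-2))) = 3 - 25*((-6 + 4*I) + (-9*⅛ + 5*(-½))) = 3 - 25*((-6 + 4*I) + (-9/8 - 5/2)) = 3 - 25*((-6 + 4*I) - 29/8) = 3 - 25*(-77/8 + 4*I) = 3 - (-1925/8 + 100*I) = 3 + (1925/8 - 100*I) = 1949/8 - 100*I ≈ 243.63 - 100.0*I)
(q - 1212)*(1699 + 3634) = ((1949/8 - 100*I) - 1212)*(1699 + 3634) = (-7747/8 - 100*I)*5333 = -41314751/8 - 533300*I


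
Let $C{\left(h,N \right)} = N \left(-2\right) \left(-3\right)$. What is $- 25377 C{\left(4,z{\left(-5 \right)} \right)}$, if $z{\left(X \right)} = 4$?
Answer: $-609048$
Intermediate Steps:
$C{\left(h,N \right)} = 6 N$ ($C{\left(h,N \right)} = - 2 N \left(-3\right) = 6 N$)
$- 25377 C{\left(4,z{\left(-5 \right)} \right)} = - 25377 \cdot 6 \cdot 4 = \left(-25377\right) 24 = -609048$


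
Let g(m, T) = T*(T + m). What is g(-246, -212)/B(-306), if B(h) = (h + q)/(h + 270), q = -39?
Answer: 1165152/115 ≈ 10132.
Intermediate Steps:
B(h) = (-39 + h)/(270 + h) (B(h) = (h - 39)/(h + 270) = (-39 + h)/(270 + h))
g(-246, -212)/B(-306) = (-212*(-212 - 246))/(((-39 - 306)/(270 - 306))) = (-212*(-458))/((-345/(-36))) = 97096/((-1/36*(-345))) = 97096/(115/12) = 97096*(12/115) = 1165152/115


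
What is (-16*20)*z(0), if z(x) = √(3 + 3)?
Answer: -320*√6 ≈ -783.84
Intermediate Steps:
z(x) = √6
(-16*20)*z(0) = (-16*20)*√6 = -320*√6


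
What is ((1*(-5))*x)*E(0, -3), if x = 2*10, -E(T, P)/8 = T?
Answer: 0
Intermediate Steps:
E(T, P) = -8*T
x = 20
((1*(-5))*x)*E(0, -3) = ((1*(-5))*20)*(-8*0) = -5*20*0 = -100*0 = 0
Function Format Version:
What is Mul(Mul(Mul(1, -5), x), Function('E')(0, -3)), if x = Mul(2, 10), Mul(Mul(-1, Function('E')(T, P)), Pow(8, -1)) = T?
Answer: 0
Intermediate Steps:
Function('E')(T, P) = Mul(-8, T)
x = 20
Mul(Mul(Mul(1, -5), x), Function('E')(0, -3)) = Mul(Mul(Mul(1, -5), 20), Mul(-8, 0)) = Mul(Mul(-5, 20), 0) = Mul(-100, 0) = 0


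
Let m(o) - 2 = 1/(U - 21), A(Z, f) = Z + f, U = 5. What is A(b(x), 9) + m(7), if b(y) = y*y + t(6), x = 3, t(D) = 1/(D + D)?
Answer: 961/48 ≈ 20.021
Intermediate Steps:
t(D) = 1/(2*D)
b(y) = 1/12 + y² (b(y) = y*y + (½)/6 = y² + (½)*(⅙) = y² + 1/12 = 1/12 + y²)
m(o) = 31/16 (m(o) = 2 + 1/(5 - 21) = 2 + 1/(-16) = 2 - 1/16 = 31/16)
A(b(x), 9) + m(7) = ((1/12 + 3²) + 9) + 31/16 = ((1/12 + 9) + 9) + 31/16 = (109/12 + 9) + 31/16 = 217/12 + 31/16 = 961/48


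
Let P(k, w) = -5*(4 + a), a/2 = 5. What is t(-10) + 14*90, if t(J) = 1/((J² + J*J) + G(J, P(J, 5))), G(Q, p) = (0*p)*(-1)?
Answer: 252001/200 ≈ 1260.0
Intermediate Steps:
a = 10 (a = 2*5 = 10)
P(k, w) = -70 (P(k, w) = -5*(4 + 10) = -5*14 = -70)
G(Q, p) = 0 (G(Q, p) = 0*(-1) = 0)
t(J) = 1/(2*J²) (t(J) = 1/((J² + J*J) + 0) = 1/((J² + J²) + 0) = 1/(2*J² + 0) = 1/(2*J²))
t(-10) + 14*90 = (½)/(-10)² + 14*90 = (½)*(1/100) + 1260 = 1/200 + 1260 = 252001/200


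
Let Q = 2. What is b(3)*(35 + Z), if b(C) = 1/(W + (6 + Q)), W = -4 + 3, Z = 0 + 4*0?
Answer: 5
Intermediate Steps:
Z = 0 (Z = 0 + 0 = 0)
W = -1
b(C) = ⅐ (b(C) = 1/(-1 + (6 + 2)) = 1/(-1 + 8) = 1/7 = ⅐)
b(3)*(35 + Z) = (35 + 0)/7 = (⅐)*35 = 5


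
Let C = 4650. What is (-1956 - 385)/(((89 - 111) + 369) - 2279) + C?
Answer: 8986141/1932 ≈ 4651.2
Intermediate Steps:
(-1956 - 385)/(((89 - 111) + 369) - 2279) + C = (-1956 - 385)/(((89 - 111) + 369) - 2279) + 4650 = -2341/((-22 + 369) - 2279) + 4650 = -2341/(347 - 2279) + 4650 = -2341/(-1932) + 4650 = -2341*(-1/1932) + 4650 = 2341/1932 + 4650 = 8986141/1932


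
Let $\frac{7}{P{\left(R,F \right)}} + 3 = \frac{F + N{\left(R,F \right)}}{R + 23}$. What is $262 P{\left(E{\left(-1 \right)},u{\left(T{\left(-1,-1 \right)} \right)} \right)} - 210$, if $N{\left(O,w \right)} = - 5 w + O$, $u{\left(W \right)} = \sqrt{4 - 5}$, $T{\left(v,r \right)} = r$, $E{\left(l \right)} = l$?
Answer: $- \frac{3649366}{4505} + \frac{161392 i}{4505} \approx -810.07 + 35.825 i$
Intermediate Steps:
$u{\left(W \right)} = i$ ($u{\left(W \right)} = \sqrt{-1} = i$)
$N{\left(O,w \right)} = O - 5 w$
$P{\left(R,F \right)} = \frac{7}{-3 + \frac{R - 4 F}{23 + R}}$ ($P{\left(R,F \right)} = \frac{7}{-3 + \frac{F - \left(- R + 5 F\right)}{R + 23}} = \frac{7}{-3 + \frac{R - 4 F}{23 + R}}$)
$262 P{\left(E{\left(-1 \right)},u{\left(T{\left(-1,-1 \right)} \right)} \right)} - 210 = 262 \frac{7 \left(-23 - -1\right)}{69 + 2 \left(-1\right) + 4 i} - 210 = 262 \frac{7 \left(-23 + 1\right)}{69 - 2 + 4 i} - 210 = 262 \cdot 7 \frac{1}{67 + 4 i} \left(-22\right) - 210 = 262 \cdot 7 \frac{67 - 4 i}{4505} \left(-22\right) - 210 = 262 \left(- \frac{10318}{4505} + \frac{616 i}{4505}\right) - 210 = \left(- \frac{2703316}{4505} + \frac{161392 i}{4505}\right) - 210 = - \frac{3649366}{4505} + \frac{161392 i}{4505}$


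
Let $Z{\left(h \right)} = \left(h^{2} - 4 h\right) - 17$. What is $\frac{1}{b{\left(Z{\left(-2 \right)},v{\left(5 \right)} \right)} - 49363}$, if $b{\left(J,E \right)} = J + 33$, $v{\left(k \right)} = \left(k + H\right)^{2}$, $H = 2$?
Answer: $- \frac{1}{49335} \approx -2.027 \cdot 10^{-5}$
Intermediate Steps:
$Z{\left(h \right)} = -17 + h^{2} - 4 h$
$v{\left(k \right)} = \left(2 + k\right)^{2}$ ($v{\left(k \right)} = \left(k + 2\right)^{2} = \left(2 + k\right)^{2}$)
$b{\left(J,E \right)} = 33 + J$
$\frac{1}{b{\left(Z{\left(-2 \right)},v{\left(5 \right)} \right)} - 49363} = \frac{1}{\left(33 - \left(9 - 4\right)\right) - 49363} = \frac{1}{\left(33 + \left(-17 + 4 + 8\right)\right) - 49363} = \frac{1}{\left(33 - 5\right) - 49363} = \frac{1}{28 - 49363} = \frac{1}{-49335} = - \frac{1}{49335}$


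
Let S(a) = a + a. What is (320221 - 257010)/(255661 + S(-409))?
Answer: 63211/254843 ≈ 0.24804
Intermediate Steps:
S(a) = 2*a
(320221 - 257010)/(255661 + S(-409)) = (320221 - 257010)/(255661 + 2*(-409)) = 63211/(255661 - 818) = 63211/254843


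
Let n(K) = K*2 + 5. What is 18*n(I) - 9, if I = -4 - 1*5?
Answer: -243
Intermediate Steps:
I = -9 (I = -4 - 5 = -9)
n(K) = 5 + 2*K (n(K) = 2*K + 5 = 5 + 2*K)
18*n(I) - 9 = 18*(5 + 2*(-9)) - 9 = 18*(5 - 18) - 9 = 18*(-13) - 9 = -234 - 9 = -243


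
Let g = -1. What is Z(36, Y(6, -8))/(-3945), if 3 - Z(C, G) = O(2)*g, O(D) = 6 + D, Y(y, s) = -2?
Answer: -11/3945 ≈ -0.0027883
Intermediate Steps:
Z(C, G) = 11 (Z(C, G) = 3 - (6 + 2)*(-1) = 3 - 8*(-1) = 3 - 1*(-8) = 3 + 8 = 11)
Z(36, Y(6, -8))/(-3945) = 11/(-3945) = 11*(-1/3945) = -11/3945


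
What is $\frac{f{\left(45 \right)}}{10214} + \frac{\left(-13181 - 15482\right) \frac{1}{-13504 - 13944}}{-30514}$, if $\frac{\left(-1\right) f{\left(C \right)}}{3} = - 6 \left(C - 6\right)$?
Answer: $\frac{293833061531}{4277359025104} \approx 0.068695$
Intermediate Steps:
$f{\left(C \right)} = -108 + 18 C$ ($f{\left(C \right)} = - 3 \left(- 6 \left(C - 6\right)\right) = - 3 \left(- 6 \left(-6 + C\right)\right) = - 3 \left(36 - 6 C\right) = -108 + 18 C$)
$\frac{f{\left(45 \right)}}{10214} + \frac{\left(-13181 - 15482\right) \frac{1}{-13504 - 13944}}{-30514} = \frac{-108 + 18 \cdot 45}{10214} + \frac{\left(-13181 - 15482\right) \frac{1}{-13504 - 13944}}{-30514} = \left(-108 + 810\right) \frac{1}{10214} + - \frac{28663}{-27448} \left(- \frac{1}{30514}\right) = 702 \cdot \frac{1}{10214} + \left(-28663\right) \left(- \frac{1}{27448}\right) \left(- \frac{1}{30514}\right) = \frac{351}{5107} + \frac{28663}{27448} \left(- \frac{1}{30514}\right) = \frac{351}{5107} - \frac{28663}{837548272} = \frac{293833061531}{4277359025104}$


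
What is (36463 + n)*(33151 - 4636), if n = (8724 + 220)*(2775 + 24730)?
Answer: 7015864333245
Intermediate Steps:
n = 246004720 (n = 8944*27505 = 246004720)
(36463 + n)*(33151 - 4636) = (36463 + 246004720)*(33151 - 4636) = 246041183*28515 = 7015864333245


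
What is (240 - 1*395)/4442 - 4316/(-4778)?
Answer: 9215541/10611938 ≈ 0.86841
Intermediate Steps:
(240 - 1*395)/4442 - 4316/(-4778) = (240 - 395)*(1/4442) - 4316*(-1/4778) = -155*1/4442 + 2158/2389 = -155/4442 + 2158/2389 = 9215541/10611938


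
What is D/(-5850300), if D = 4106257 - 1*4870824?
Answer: 764567/5850300 ≈ 0.13069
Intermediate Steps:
D = -764567 (D = 4106257 - 4870824 = -764567)
D/(-5850300) = -764567/(-5850300) = -764567*(-1/5850300) = 764567/5850300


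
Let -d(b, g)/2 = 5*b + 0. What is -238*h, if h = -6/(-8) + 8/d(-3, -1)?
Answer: -7259/30 ≈ -241.97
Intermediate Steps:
d(b, g) = -10*b (d(b, g) = -2*(5*b + 0) = -10*b)
h = 61/60 (h = -6/(-8) + 8/((-10*(-3))) = -6*(-1/8) + 8/30 = 3/4 + 8*(1/30) = 3/4 + 4/15 = 61/60 ≈ 1.0167)
-238*h = -238*61/60 = -7259/30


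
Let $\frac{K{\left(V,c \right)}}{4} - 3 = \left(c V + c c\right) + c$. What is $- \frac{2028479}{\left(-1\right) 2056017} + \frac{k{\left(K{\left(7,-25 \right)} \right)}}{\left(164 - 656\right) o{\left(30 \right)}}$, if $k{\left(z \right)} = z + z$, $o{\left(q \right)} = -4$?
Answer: $\frac{229830185}{84296697} \approx 2.7264$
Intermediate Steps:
$K{\left(V,c \right)} = 12 + 4 c + 4 c^{2} + 4 V c$ ($K{\left(V,c \right)} = 12 + 4 \left(\left(c V + c c\right) + c\right) = 12 + 4 \left(\left(V c + c^{2}\right) + c\right) = 12 + 4 \left(\left(c^{2} + V c\right) + c\right) = 12 + 4 \left(c + c^{2} + V c\right) = 12 + \left(4 c + 4 c^{2} + 4 V c\right) = 12 + 4 c + 4 c^{2} + 4 V c$)
$k{\left(z \right)} = 2 z$
$- \frac{2028479}{\left(-1\right) 2056017} + \frac{k{\left(K{\left(7,-25 \right)} \right)}}{\left(164 - 656\right) o{\left(30 \right)}} = - \frac{2028479}{\left(-1\right) 2056017} + \frac{2 \left(12 + 4 \left(-25\right) + 4 \left(-25\right)^{2} + 4 \cdot 7 \left(-25\right)\right)}{\left(164 - 656\right) \left(-4\right)} = - \frac{2028479}{-2056017} + \frac{2 \left(12 - 100 + 4 \cdot 625 - 700\right)}{\left(-492\right) \left(-4\right)} = \left(-2028479\right) \left(- \frac{1}{2056017}\right) + \frac{2 \left(12 - 100 + 2500 - 700\right)}{1968} = \frac{2028479}{2056017} + 2 \cdot 1712 \cdot \frac{1}{1968} = \frac{2028479}{2056017} + 3424 \cdot \frac{1}{1968} = \frac{2028479}{2056017} + \frac{214}{123} = \frac{229830185}{84296697}$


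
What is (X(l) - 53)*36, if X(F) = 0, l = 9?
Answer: -1908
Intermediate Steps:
(X(l) - 53)*36 = (0 - 53)*36 = -53*36 = -1908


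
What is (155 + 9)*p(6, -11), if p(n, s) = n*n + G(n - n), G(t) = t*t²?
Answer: 5904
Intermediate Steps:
G(t) = t³
p(n, s) = n² (p(n, s) = n*n + (n - n)³ = n² + 0³ = n² + 0 = n²)
(155 + 9)*p(6, -11) = (155 + 9)*6² = 164*36 = 5904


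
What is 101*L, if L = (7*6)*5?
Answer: 21210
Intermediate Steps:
L = 210 (L = 42*5 = 210)
101*L = 101*210 = 21210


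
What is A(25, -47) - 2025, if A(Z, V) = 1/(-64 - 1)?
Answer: -131626/65 ≈ -2025.0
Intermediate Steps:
A(Z, V) = -1/65 (A(Z, V) = 1/(-65) = -1/65)
A(25, -47) - 2025 = -1/65 - 2025 = -131626/65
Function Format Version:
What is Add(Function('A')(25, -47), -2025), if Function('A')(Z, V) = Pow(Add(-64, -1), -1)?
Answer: Rational(-131626, 65) ≈ -2025.0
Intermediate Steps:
Function('A')(Z, V) = Rational(-1, 65) (Function('A')(Z, V) = Pow(-65, -1) = Rational(-1, 65))
Add(Function('A')(25, -47), -2025) = Add(Rational(-1, 65), -2025) = Rational(-131626, 65)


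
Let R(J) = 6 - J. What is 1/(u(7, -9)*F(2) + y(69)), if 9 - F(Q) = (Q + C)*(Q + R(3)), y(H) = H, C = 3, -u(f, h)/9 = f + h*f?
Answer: -1/7995 ≈ -0.00012508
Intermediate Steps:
u(f, h) = -9*f - 9*f*h (u(f, h) = -9*(f + h*f) = -9*(f + f*h) = -9*f - 9*f*h)
F(Q) = 9 - (3 + Q)² (F(Q) = 9 - (Q + 3)*(Q + (6 - 1*3)) = 9 - (3 + Q)*(Q + (6 - 3)) = 9 - (3 + Q)*(Q + 3) = 9 - (3 + Q)*(3 + Q) = 9 - (3 + Q)²)
1/(u(7, -9)*F(2) + y(69)) = 1/((-9*7*(1 - 9))*(2*(-6 - 1*2)) + 69) = 1/((-9*7*(-8))*(2*(-6 - 2)) + 69) = 1/(504*(2*(-8)) + 69) = 1/(504*(-16) + 69) = 1/(-8064 + 69) = 1/(-7995) = -1/7995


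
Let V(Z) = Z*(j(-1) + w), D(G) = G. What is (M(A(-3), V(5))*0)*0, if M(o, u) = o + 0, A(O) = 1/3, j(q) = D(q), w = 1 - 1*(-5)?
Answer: 0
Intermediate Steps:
w = 6 (w = 1 + 5 = 6)
j(q) = q
A(O) = ⅓
V(Z) = 5*Z (V(Z) = Z*(-1 + 6) = Z*5 = 5*Z)
M(o, u) = o
(M(A(-3), V(5))*0)*0 = ((⅓)*0)*0 = 0*0 = 0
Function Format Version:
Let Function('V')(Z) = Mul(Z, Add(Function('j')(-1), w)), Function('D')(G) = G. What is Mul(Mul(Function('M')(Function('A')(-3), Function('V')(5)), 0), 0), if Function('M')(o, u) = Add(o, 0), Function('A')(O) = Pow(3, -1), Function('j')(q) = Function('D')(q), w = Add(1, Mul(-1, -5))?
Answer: 0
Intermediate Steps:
w = 6 (w = Add(1, 5) = 6)
Function('j')(q) = q
Function('A')(O) = Rational(1, 3)
Function('V')(Z) = Mul(5, Z) (Function('V')(Z) = Mul(Z, Add(-1, 6)) = Mul(Z, 5) = Mul(5, Z))
Function('M')(o, u) = o
Mul(Mul(Function('M')(Function('A')(-3), Function('V')(5)), 0), 0) = Mul(Mul(Rational(1, 3), 0), 0) = Mul(0, 0) = 0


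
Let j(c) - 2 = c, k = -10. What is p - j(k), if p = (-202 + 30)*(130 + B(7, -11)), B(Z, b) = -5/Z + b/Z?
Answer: -153712/7 ≈ -21959.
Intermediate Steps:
j(c) = 2 + c
p = -153768/7 (p = (-202 + 30)*(130 + (-5 - 11)/7) = -172*(130 + (⅐)*(-16)) = -172*(130 - 16/7) = -172*894/7 = -153768/7 ≈ -21967.)
p - j(k) = -153768/7 - (2 - 10) = -153768/7 - 1*(-8) = -153768/7 + 8 = -153712/7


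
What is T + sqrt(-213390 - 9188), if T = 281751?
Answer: 281751 + I*sqrt(222578) ≈ 2.8175e+5 + 471.78*I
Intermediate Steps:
T + sqrt(-213390 - 9188) = 281751 + sqrt(-213390 - 9188) = 281751 + sqrt(-222578) = 281751 + I*sqrt(222578)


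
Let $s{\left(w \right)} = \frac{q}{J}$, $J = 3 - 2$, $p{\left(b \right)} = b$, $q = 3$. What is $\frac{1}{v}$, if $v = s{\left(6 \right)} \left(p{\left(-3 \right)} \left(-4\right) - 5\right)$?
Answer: $\frac{1}{21} \approx 0.047619$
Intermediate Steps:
$J = 1$
$s{\left(w \right)} = 3$ ($s{\left(w \right)} = \frac{3}{1} = 3 \cdot 1 = 3$)
$v = 21$ ($v = 3 \left(\left(-3\right) \left(-4\right) - 5\right) = 3 \left(12 - 5\right) = 3 \cdot 7 = 21$)
$\frac{1}{v} = \frac{1}{21}$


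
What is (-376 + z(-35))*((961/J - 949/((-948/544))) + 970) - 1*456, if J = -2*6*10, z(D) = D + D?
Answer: -1062367061/1580 ≈ -6.7238e+5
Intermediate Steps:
z(D) = 2*D
J = -120 (J = -12*10 = -120)
(-376 + z(-35))*((961/J - 949/((-948/544))) + 970) - 1*456 = (-376 + 2*(-35))*((961/(-120) - 949/((-948/544))) + 970) - 1*456 = (-376 - 70)*((961*(-1/120) - 949/((-948*1/544))) + 970) - 456 = -446*((-961/120 - 949/(-237/136)) + 970) - 456 = -446*((-961/120 - 949*(-136/237)) + 970) - 456 = -446*((-961/120 + 129064/237) + 970) - 456 = -446*(1695547/3160 + 970) - 456 = -446*4760747/3160 - 456 = -1061646581/1580 - 456 = -1062367061/1580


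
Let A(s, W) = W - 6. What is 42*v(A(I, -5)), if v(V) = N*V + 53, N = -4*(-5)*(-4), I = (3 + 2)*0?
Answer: 39186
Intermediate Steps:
I = 0 (I = 5*0 = 0)
A(s, W) = -6 + W
N = -80 (N = 20*(-4) = -80)
v(V) = 53 - 80*V (v(V) = -80*V + 53 = 53 - 80*V)
42*v(A(I, -5)) = 42*(53 - 80*(-6 - 5)) = 42*(53 - 80*(-11)) = 42*(53 + 880) = 42*933 = 39186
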